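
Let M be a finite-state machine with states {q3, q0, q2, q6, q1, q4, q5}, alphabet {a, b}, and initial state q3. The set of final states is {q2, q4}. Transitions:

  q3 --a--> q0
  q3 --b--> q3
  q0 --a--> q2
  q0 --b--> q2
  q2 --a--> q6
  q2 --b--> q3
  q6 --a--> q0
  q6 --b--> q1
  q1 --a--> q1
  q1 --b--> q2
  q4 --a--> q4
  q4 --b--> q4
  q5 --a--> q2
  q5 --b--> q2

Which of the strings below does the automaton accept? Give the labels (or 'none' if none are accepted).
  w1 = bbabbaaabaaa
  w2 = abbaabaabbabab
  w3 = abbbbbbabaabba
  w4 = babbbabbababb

w1:
  start at q3
  read 'b': q3 → q3
  read 'b': q3 → q3
  read 'a': q3 → q0
  read 'b': q0 → q2
  read 'b': q2 → q3
  read 'a': q3 → q0
  read 'a': q0 → q2
  read 'a': q2 → q6
  read 'b': q6 → q1
  read 'a': q1 → q1
  read 'a': q1 → q1
  read 'a': q1 → q1
  end q1, rejected
w2:
  start at q3
  read 'a': q3 → q0
  read 'b': q0 → q2
  read 'b': q2 → q3
  read 'a': q3 → q0
  read 'a': q0 → q2
  read 'b': q2 → q3
  read 'a': q3 → q0
  read 'a': q0 → q2
  read 'b': q2 → q3
  read 'b': q3 → q3
  read 'a': q3 → q0
  read 'b': q0 → q2
  read 'a': q2 → q6
  read 'b': q6 → q1
  end q1, rejected
w3:
  start at q3
  read 'a': q3 → q0
  read 'b': q0 → q2
  read 'b': q2 → q3
  read 'b': q3 → q3
  read 'b': q3 → q3
  read 'b': q3 → q3
  read 'b': q3 → q3
  read 'a': q3 → q0
  read 'b': q0 → q2
  read 'a': q2 → q6
  read 'a': q6 → q0
  read 'b': q0 → q2
  read 'b': q2 → q3
  read 'a': q3 → q0
  end q0, rejected
w4:
  start at q3
  read 'b': q3 → q3
  read 'a': q3 → q0
  read 'b': q0 → q2
  read 'b': q2 → q3
  read 'b': q3 → q3
  read 'a': q3 → q0
  read 'b': q0 → q2
  read 'b': q2 → q3
  read 'a': q3 → q0
  read 'b': q0 → q2
  read 'a': q2 → q6
  read 'b': q6 → q1
  read 'b': q1 → q2
  end q2, accepted

w4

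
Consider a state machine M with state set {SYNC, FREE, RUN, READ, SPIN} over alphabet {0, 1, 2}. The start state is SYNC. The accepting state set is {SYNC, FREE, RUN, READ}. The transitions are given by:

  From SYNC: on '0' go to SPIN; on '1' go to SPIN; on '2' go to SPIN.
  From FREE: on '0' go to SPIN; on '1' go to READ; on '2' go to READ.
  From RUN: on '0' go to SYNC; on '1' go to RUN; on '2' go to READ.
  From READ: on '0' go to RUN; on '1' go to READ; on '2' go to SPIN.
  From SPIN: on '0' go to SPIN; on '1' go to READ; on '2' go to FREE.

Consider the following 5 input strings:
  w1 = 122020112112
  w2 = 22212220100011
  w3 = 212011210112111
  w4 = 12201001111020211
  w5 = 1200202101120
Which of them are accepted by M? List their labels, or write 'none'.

w1: SYNC → SPIN → FREE → READ → RUN → READ → RUN → RUN → RUN → READ → READ → READ → SPIN  → end SPIN, rejected
w2: SYNC → SPIN → FREE → READ → READ → SPIN → FREE → READ → RUN → RUN → SYNC → SPIN → SPIN → READ → READ  → end READ, accepted
w3: SYNC → SPIN → READ → SPIN → SPIN → READ → READ → SPIN → READ → RUN → RUN → RUN → READ → READ → READ → READ  → end READ, accepted
w4: SYNC → SPIN → FREE → READ → RUN → RUN → SYNC → SPIN → READ → READ → READ → READ → RUN → READ → RUN → READ → READ → READ  → end READ, accepted
w5: SYNC → SPIN → FREE → SPIN → SPIN → FREE → SPIN → FREE → READ → RUN → RUN → RUN → READ → RUN  → end RUN, accepted

w2, w3, w4, w5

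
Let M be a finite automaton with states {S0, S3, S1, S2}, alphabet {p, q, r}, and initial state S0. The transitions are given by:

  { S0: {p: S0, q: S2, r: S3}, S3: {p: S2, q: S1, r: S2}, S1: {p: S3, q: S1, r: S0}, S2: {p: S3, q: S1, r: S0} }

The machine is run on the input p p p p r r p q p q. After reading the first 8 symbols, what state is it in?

S1

start at S0
read 'p': S0 → S0
read 'p': S0 → S0
read 'p': S0 → S0
read 'p': S0 → S0
read 'r': S0 → S3
read 'r': S3 → S2
read 'p': S2 → S3
read 'q': S3 → S1
After 8 symbols: S1.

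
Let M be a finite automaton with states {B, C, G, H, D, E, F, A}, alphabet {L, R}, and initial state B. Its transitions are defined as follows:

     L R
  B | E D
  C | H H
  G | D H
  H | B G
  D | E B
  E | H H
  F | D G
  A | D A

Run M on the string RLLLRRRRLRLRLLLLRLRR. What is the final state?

B

B → D → E → H → B → D → B → D → B → E → H → B → D → E → H → B → E → H → B → D → B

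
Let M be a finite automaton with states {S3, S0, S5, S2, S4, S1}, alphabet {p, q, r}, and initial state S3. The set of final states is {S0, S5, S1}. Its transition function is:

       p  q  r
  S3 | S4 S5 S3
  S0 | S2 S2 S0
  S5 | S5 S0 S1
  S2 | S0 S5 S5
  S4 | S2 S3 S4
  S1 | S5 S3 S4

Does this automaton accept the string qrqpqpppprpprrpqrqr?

S3 → S5 → S1 → S3 → S4 → S3 → S4 → S2 → S0 → S2 → S5 → S5 → S5 → S1 → S4 → S2 → S5 → S1 → S3 → S3
End state S3 is not accepting.

No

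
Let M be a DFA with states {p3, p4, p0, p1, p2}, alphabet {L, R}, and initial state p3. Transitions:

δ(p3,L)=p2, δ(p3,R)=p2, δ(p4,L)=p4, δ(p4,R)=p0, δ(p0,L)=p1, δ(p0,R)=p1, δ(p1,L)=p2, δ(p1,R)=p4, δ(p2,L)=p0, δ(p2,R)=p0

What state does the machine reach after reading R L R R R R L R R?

p1

Trace: p3 -R-> p2 -L-> p0 -R-> p1 -R-> p4 -R-> p0 -R-> p1 -L-> p2 -R-> p0 -R-> p1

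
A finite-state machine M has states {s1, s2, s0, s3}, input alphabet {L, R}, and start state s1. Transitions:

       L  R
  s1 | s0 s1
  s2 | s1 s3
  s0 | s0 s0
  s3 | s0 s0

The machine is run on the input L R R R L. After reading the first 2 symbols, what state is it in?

s0

start at s1
read 'L': s1 → s0
read 'R': s0 → s0
After 2 symbols: s0.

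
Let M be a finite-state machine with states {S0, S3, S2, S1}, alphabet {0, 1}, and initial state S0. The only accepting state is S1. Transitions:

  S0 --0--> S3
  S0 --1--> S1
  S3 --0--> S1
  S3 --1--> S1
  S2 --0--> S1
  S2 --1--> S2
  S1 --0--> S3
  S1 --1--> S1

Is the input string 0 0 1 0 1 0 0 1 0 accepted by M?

start at S0
read '0': S0 → S3
read '0': S3 → S1
read '1': S1 → S1
read '0': S1 → S3
read '1': S3 → S1
read '0': S1 → S3
read '0': S3 → S1
read '1': S1 → S1
read '0': S1 → S3
End state S3 is not accepting.

No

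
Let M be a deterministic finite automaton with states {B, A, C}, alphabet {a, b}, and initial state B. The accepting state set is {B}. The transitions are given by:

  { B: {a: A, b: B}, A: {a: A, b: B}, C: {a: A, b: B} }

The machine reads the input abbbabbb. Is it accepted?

Trace: B -a-> A -b-> B -b-> B -b-> B -a-> A -b-> B -b-> B -b-> B
End state B is accepting.

Yes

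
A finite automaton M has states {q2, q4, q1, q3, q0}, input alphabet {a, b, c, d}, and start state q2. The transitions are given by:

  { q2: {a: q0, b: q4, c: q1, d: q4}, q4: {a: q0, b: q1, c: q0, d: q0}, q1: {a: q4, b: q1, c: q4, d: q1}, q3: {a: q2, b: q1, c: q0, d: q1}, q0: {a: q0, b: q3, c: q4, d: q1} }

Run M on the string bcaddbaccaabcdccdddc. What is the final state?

start at q2
read 'b': q2 → q4
read 'c': q4 → q0
read 'a': q0 → q0
read 'd': q0 → q1
read 'd': q1 → q1
read 'b': q1 → q1
read 'a': q1 → q4
read 'c': q4 → q0
read 'c': q0 → q4
read 'a': q4 → q0
read 'a': q0 → q0
read 'b': q0 → q3
read 'c': q3 → q0
read 'd': q0 → q1
read 'c': q1 → q4
read 'c': q4 → q0
read 'd': q0 → q1
read 'd': q1 → q1
read 'd': q1 → q1
read 'c': q1 → q4

q4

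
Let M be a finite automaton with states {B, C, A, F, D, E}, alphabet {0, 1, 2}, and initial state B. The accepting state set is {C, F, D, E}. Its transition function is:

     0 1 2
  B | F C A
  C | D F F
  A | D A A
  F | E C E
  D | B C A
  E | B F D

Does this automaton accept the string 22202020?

start at B
read '2': B → A
read '2': A → A
read '2': A → A
read '0': A → D
read '2': D → A
read '0': A → D
read '2': D → A
read '0': A → D
End state D is accepting.

Yes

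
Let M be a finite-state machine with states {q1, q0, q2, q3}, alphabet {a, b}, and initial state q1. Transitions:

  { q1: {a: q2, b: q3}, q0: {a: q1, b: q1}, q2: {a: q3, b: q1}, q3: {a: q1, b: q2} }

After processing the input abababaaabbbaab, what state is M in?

start at q1
read 'a': q1 → q2
read 'b': q2 → q1
read 'a': q1 → q2
read 'b': q2 → q1
read 'a': q1 → q2
read 'b': q2 → q1
read 'a': q1 → q2
read 'a': q2 → q3
read 'a': q3 → q1
read 'b': q1 → q3
read 'b': q3 → q2
read 'b': q2 → q1
read 'a': q1 → q2
read 'a': q2 → q3
read 'b': q3 → q2

q2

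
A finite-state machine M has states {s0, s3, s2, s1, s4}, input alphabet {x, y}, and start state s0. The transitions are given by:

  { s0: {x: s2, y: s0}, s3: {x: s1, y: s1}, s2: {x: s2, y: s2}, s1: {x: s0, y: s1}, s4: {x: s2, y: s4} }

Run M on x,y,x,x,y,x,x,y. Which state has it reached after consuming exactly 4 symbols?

s0 → s2 → s2 → s2 → s2
After 4 symbols: s2.

s2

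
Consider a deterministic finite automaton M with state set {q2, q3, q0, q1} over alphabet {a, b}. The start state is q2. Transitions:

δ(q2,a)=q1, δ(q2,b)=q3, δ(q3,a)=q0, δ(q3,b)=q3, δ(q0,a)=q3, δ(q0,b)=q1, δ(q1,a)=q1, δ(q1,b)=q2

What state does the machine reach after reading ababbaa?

q3

start at q2
read 'a': q2 → q1
read 'b': q1 → q2
read 'a': q2 → q1
read 'b': q1 → q2
read 'b': q2 → q3
read 'a': q3 → q0
read 'a': q0 → q3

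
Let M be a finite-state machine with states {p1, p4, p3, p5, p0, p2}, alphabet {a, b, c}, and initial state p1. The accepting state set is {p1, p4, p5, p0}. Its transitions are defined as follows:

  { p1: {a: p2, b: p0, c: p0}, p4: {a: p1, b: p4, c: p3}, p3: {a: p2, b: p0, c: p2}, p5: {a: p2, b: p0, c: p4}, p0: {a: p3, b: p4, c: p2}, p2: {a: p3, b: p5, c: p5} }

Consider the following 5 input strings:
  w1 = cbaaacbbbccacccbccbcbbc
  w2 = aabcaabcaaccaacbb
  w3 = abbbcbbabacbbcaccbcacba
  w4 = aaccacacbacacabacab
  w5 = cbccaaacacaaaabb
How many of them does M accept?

3

w1: p1 → p0 → p4 → p1 → p2 → p3 → p2 → p5 → p0 → p4 → p3 → p2 → p3 → p2 → p5 → p4 → p4 → p3 → p2 → p5 → p4 → p4 → p4 → p3  → end p3, rejected
w2: p1 → p2 → p3 → p0 → p2 → p3 → p2 → p5 → p4 → p1 → p2 → p5 → p4 → p1 → p2 → p5 → p0 → p4  → end p4, accepted
w3: p1 → p2 → p5 → p0 → p4 → p3 → p0 → p4 → p1 → p0 → p3 → p2 → p5 → p0 → p2 → p3 → p2 → p5 → p0 → p2 → p3 → p2 → p5 → p2  → end p2, rejected
w4: p1 → p2 → p3 → p2 → p5 → p2 → p5 → p2 → p5 → p0 → p3 → p2 → p3 → p2 → p3 → p0 → p3 → p2 → p3 → p0  → end p0, accepted
w5: p1 → p0 → p4 → p3 → p2 → p3 → p2 → p3 → p2 → p3 → p2 → p3 → p2 → p3 → p2 → p5 → p0  → end p0, accepted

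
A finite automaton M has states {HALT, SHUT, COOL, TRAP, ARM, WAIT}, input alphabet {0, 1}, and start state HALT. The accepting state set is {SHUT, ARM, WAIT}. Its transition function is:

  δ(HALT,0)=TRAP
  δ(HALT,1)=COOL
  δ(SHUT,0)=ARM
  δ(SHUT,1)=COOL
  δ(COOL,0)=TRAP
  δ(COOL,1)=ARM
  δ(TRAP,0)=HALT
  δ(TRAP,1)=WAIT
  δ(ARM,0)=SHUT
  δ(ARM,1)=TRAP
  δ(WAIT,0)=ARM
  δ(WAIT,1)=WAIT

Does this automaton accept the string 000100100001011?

Trace: HALT -0-> TRAP -0-> HALT -0-> TRAP -1-> WAIT -0-> ARM -0-> SHUT -1-> COOL -0-> TRAP -0-> HALT -0-> TRAP -0-> HALT -1-> COOL -0-> TRAP -1-> WAIT -1-> WAIT
End state WAIT is accepting.

Yes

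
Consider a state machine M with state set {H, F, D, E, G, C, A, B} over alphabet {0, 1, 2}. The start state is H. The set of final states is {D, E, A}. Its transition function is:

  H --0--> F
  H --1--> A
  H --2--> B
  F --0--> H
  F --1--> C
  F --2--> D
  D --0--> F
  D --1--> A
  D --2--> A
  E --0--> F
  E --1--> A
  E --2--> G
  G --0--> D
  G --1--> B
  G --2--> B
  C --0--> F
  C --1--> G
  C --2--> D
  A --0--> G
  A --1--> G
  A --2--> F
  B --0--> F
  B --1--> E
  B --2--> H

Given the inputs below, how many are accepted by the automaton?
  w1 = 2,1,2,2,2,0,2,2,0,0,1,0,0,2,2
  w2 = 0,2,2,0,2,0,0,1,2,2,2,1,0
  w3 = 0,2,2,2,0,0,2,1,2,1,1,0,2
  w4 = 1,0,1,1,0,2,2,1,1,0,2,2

w1: H → B → E → G → B → H → F → D → A → G → D → A → G → D → A → F  → end F, rejected
w2: H → F → D → A → G → B → F → H → A → F → D → A → G → D  → end D, accepted
w3: H → F → D → A → F → H → F → D → A → F → C → G → D → A  → end A, accepted
w4: H → A → G → B → E → F → D → A → G → B → F → D → A  → end A, accepted

3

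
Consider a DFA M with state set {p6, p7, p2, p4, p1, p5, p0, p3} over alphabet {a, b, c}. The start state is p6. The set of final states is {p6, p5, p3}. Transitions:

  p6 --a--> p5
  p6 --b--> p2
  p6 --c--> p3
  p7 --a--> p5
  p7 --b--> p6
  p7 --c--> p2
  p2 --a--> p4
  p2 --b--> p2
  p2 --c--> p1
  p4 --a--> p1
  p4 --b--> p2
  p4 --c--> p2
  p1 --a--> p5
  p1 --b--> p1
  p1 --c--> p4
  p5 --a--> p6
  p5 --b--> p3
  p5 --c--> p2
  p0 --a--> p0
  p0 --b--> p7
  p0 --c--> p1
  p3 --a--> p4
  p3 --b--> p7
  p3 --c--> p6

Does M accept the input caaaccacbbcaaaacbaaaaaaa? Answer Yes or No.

Yes

start at p6
read 'c': p6 → p3
read 'a': p3 → p4
read 'a': p4 → p1
read 'a': p1 → p5
read 'c': p5 → p2
read 'c': p2 → p1
read 'a': p1 → p5
read 'c': p5 → p2
read 'b': p2 → p2
read 'b': p2 → p2
read 'c': p2 → p1
read 'a': p1 → p5
read 'a': p5 → p6
read 'a': p6 → p5
read 'a': p5 → p6
read 'c': p6 → p3
read 'b': p3 → p7
read 'a': p7 → p5
read 'a': p5 → p6
read 'a': p6 → p5
read 'a': p5 → p6
read 'a': p6 → p5
read 'a': p5 → p6
read 'a': p6 → p5
End state p5 is accepting.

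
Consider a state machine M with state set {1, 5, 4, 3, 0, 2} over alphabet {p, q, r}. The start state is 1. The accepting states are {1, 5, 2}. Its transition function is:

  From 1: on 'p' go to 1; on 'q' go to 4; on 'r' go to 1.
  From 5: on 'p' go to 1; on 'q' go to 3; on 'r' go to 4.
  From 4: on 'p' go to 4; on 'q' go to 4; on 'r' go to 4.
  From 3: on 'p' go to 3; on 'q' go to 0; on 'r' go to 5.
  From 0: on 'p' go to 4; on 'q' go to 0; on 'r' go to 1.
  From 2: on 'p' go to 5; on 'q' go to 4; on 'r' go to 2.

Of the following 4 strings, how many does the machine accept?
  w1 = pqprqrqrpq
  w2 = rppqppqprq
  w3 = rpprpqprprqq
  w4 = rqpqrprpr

w1: Trace: 1 -p-> 1 -q-> 4 -p-> 4 -r-> 4 -q-> 4 -r-> 4 -q-> 4 -r-> 4 -p-> 4 -q-> 4  → end 4, rejected
w2: Trace: 1 -r-> 1 -p-> 1 -p-> 1 -q-> 4 -p-> 4 -p-> 4 -q-> 4 -p-> 4 -r-> 4 -q-> 4  → end 4, rejected
w3: Trace: 1 -r-> 1 -p-> 1 -p-> 1 -r-> 1 -p-> 1 -q-> 4 -p-> 4 -r-> 4 -p-> 4 -r-> 4 -q-> 4 -q-> 4  → end 4, rejected
w4: Trace: 1 -r-> 1 -q-> 4 -p-> 4 -q-> 4 -r-> 4 -p-> 4 -r-> 4 -p-> 4 -r-> 4  → end 4, rejected

0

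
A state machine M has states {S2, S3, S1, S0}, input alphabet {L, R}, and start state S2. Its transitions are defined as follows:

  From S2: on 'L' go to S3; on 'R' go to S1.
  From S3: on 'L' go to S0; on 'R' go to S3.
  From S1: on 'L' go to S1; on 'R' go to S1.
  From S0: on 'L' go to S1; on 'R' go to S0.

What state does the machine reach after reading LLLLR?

Trace: S2 -L-> S3 -L-> S0 -L-> S1 -L-> S1 -R-> S1

S1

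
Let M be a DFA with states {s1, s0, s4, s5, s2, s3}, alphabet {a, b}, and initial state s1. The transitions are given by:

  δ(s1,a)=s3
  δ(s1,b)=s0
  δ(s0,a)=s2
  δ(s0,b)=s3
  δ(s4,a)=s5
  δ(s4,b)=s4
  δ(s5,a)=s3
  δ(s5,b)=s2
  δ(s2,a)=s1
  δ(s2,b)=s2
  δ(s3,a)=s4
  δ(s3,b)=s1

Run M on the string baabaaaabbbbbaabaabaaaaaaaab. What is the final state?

s1

s1 → s0 → s2 → s1 → s0 → s2 → s1 → s3 → s4 → s4 → s4 → s4 → s4 → s4 → s5 → s3 → s1 → s3 → s4 → s4 → s5 → s3 → s4 → s5 → s3 → s4 → s5 → s3 → s1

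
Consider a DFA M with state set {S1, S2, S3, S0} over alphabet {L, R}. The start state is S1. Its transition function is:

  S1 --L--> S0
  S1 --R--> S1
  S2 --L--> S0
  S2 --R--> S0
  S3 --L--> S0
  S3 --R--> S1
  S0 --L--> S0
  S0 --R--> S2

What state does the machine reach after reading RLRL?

S1 → S1 → S0 → S2 → S0

S0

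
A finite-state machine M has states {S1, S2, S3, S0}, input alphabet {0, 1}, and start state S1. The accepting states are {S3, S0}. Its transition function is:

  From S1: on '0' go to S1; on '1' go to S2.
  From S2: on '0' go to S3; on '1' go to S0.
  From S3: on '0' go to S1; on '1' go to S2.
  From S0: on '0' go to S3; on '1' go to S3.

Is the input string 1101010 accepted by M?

Yes

Trace: S1 -1-> S2 -1-> S0 -0-> S3 -1-> S2 -0-> S3 -1-> S2 -0-> S3
End state S3 is accepting.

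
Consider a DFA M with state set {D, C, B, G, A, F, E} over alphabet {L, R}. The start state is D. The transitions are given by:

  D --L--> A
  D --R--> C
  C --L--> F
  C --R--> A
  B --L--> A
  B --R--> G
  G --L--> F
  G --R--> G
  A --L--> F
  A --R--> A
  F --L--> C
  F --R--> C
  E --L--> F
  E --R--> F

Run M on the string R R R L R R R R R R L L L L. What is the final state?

Trace: D -R-> C -R-> A -R-> A -L-> F -R-> C -R-> A -R-> A -R-> A -R-> A -R-> A -L-> F -L-> C -L-> F -L-> C

C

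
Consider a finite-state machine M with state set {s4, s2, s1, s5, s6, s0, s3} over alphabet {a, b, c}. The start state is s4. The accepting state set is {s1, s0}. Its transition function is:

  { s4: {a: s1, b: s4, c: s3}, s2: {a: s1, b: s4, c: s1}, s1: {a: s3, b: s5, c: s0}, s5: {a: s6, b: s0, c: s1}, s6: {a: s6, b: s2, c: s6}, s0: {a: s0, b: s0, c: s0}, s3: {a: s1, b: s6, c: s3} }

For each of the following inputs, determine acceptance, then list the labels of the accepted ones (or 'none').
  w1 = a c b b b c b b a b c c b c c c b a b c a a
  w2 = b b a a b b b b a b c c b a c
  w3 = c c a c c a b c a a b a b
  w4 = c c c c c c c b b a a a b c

w1: Trace: s4 -a-> s1 -c-> s0 -b-> s0 -b-> s0 -b-> s0 -c-> s0 -b-> s0 -b-> s0 -a-> s0 -b-> s0 -c-> s0 -c-> s0 -b-> s0 -c-> s0 -c-> s0 -c-> s0 -b-> s0 -a-> s0 -b-> s0 -c-> s0 -a-> s0 -a-> s0  → end s0, accepted
w2: Trace: s4 -b-> s4 -b-> s4 -a-> s1 -a-> s3 -b-> s6 -b-> s2 -b-> s4 -b-> s4 -a-> s1 -b-> s5 -c-> s1 -c-> s0 -b-> s0 -a-> s0 -c-> s0  → end s0, accepted
w3: Trace: s4 -c-> s3 -c-> s3 -a-> s1 -c-> s0 -c-> s0 -a-> s0 -b-> s0 -c-> s0 -a-> s0 -a-> s0 -b-> s0 -a-> s0 -b-> s0  → end s0, accepted
w4: Trace: s4 -c-> s3 -c-> s3 -c-> s3 -c-> s3 -c-> s3 -c-> s3 -c-> s3 -b-> s6 -b-> s2 -a-> s1 -a-> s3 -a-> s1 -b-> s5 -c-> s1  → end s1, accepted

w1, w2, w3, w4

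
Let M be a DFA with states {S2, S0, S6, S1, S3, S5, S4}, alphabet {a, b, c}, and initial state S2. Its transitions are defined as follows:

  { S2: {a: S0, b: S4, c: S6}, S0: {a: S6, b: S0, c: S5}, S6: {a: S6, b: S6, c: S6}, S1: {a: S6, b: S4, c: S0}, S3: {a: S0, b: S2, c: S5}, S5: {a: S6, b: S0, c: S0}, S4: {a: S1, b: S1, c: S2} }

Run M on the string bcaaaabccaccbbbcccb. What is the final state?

start at S2
read 'b': S2 → S4
read 'c': S4 → S2
read 'a': S2 → S0
read 'a': S0 → S6
read 'a': S6 → S6
read 'a': S6 → S6
read 'b': S6 → S6
read 'c': S6 → S6
read 'c': S6 → S6
read 'a': S6 → S6
read 'c': S6 → S6
read 'c': S6 → S6
read 'b': S6 → S6
read 'b': S6 → S6
read 'b': S6 → S6
read 'c': S6 → S6
read 'c': S6 → S6
read 'c': S6 → S6
read 'b': S6 → S6

S6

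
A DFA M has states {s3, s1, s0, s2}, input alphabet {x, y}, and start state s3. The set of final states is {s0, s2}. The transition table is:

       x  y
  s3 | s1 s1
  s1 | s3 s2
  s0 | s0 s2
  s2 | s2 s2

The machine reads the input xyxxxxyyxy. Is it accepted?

Yes

start at s3
read 'x': s3 → s1
read 'y': s1 → s2
read 'x': s2 → s2
read 'x': s2 → s2
read 'x': s2 → s2
read 'x': s2 → s2
read 'y': s2 → s2
read 'y': s2 → s2
read 'x': s2 → s2
read 'y': s2 → s2
End state s2 is accepting.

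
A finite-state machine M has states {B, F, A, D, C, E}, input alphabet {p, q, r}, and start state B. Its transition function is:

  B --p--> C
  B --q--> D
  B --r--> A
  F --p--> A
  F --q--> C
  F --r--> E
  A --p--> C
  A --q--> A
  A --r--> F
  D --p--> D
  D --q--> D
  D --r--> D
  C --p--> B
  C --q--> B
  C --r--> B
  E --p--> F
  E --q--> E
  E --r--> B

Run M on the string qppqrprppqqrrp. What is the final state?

D

Trace: B -q-> D -p-> D -p-> D -q-> D -r-> D -p-> D -r-> D -p-> D -p-> D -q-> D -q-> D -r-> D -r-> D -p-> D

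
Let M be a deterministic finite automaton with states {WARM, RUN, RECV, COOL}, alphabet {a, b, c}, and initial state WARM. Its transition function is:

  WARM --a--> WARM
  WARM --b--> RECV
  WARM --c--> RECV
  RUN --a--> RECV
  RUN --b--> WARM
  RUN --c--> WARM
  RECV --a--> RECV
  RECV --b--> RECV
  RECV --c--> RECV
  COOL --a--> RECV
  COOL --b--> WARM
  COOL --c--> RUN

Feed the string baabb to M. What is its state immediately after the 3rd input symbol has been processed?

start at WARM
read 'b': WARM → RECV
read 'a': RECV → RECV
read 'a': RECV → RECV
After 3 symbols: RECV.

RECV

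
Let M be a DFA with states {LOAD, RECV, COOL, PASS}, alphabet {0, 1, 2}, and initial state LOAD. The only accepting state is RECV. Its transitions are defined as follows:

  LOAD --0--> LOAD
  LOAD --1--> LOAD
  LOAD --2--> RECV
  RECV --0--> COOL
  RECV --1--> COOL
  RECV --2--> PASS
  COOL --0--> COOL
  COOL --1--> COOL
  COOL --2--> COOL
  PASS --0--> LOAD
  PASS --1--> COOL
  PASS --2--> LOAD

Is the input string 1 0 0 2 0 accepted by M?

Trace: LOAD -1-> LOAD -0-> LOAD -0-> LOAD -2-> RECV -0-> COOL
End state COOL is not accepting.

No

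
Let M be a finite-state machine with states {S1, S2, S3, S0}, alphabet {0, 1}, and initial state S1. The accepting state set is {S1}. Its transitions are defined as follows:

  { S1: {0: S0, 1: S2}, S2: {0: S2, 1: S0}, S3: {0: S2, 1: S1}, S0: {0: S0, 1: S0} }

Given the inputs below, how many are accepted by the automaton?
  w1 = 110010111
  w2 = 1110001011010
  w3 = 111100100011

0

w1:
  start at S1
  read '1': S1 → S2
  read '1': S2 → S0
  read '0': S0 → S0
  read '0': S0 → S0
  read '1': S0 → S0
  read '0': S0 → S0
  read '1': S0 → S0
  read '1': S0 → S0
  read '1': S0 → S0
  end S0, rejected
w2:
  start at S1
  read '1': S1 → S2
  read '1': S2 → S0
  read '1': S0 → S0
  read '0': S0 → S0
  read '0': S0 → S0
  read '0': S0 → S0
  read '1': S0 → S0
  read '0': S0 → S0
  read '1': S0 → S0
  read '1': S0 → S0
  read '0': S0 → S0
  read '1': S0 → S0
  read '0': S0 → S0
  end S0, rejected
w3:
  start at S1
  read '1': S1 → S2
  read '1': S2 → S0
  read '1': S0 → S0
  read '1': S0 → S0
  read '0': S0 → S0
  read '0': S0 → S0
  read '1': S0 → S0
  read '0': S0 → S0
  read '0': S0 → S0
  read '0': S0 → S0
  read '1': S0 → S0
  read '1': S0 → S0
  end S0, rejected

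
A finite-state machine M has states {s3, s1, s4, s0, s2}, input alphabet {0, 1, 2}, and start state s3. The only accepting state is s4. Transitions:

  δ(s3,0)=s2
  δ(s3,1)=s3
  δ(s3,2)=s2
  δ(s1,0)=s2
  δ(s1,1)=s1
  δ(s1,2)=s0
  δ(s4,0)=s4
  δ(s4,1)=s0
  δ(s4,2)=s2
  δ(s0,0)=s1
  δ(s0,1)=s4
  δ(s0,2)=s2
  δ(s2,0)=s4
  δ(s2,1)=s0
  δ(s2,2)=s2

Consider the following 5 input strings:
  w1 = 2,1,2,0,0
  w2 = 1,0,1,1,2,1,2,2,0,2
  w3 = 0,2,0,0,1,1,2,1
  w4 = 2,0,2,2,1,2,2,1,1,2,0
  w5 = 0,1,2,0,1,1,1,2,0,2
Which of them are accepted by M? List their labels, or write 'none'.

w1, w4

w1: s3 → s2 → s0 → s2 → s4 → s4  → end s4, accepted
w2: s3 → s3 → s2 → s0 → s4 → s2 → s0 → s2 → s2 → s4 → s2  → end s2, rejected
w3: s3 → s2 → s2 → s4 → s4 → s0 → s4 → s2 → s0  → end s0, rejected
w4: s3 → s2 → s4 → s2 → s2 → s0 → s2 → s2 → s0 → s4 → s2 → s4  → end s4, accepted
w5: s3 → s2 → s0 → s2 → s4 → s0 → s4 → s0 → s2 → s4 → s2  → end s2, rejected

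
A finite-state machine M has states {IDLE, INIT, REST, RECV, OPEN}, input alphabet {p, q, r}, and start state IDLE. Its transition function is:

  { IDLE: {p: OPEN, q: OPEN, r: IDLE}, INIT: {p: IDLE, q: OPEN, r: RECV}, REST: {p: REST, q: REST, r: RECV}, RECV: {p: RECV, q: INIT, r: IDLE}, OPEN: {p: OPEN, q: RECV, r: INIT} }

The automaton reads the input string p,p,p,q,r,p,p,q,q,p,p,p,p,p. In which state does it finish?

Trace: IDLE -p-> OPEN -p-> OPEN -p-> OPEN -q-> RECV -r-> IDLE -p-> OPEN -p-> OPEN -q-> RECV -q-> INIT -p-> IDLE -p-> OPEN -p-> OPEN -p-> OPEN -p-> OPEN

OPEN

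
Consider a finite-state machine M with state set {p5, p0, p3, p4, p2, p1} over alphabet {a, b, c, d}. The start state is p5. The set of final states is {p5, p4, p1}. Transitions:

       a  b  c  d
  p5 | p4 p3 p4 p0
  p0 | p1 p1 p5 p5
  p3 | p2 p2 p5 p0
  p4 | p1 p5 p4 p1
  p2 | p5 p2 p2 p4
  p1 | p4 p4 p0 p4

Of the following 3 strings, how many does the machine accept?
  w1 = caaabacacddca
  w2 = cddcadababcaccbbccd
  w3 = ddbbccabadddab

w1: p5 → p4 → p1 → p4 → p1 → p4 → p1 → p0 → p1 → p0 → p5 → p0 → p5 → p4  → end p4, accepted
w2: p5 → p4 → p1 → p4 → p4 → p1 → p4 → p1 → p4 → p1 → p4 → p4 → p1 → p0 → p5 → p3 → p2 → p2 → p2 → p4  → end p4, accepted
w3: p5 → p0 → p5 → p3 → p2 → p2 → p2 → p5 → p3 → p2 → p4 → p1 → p4 → p1 → p4  → end p4, accepted

3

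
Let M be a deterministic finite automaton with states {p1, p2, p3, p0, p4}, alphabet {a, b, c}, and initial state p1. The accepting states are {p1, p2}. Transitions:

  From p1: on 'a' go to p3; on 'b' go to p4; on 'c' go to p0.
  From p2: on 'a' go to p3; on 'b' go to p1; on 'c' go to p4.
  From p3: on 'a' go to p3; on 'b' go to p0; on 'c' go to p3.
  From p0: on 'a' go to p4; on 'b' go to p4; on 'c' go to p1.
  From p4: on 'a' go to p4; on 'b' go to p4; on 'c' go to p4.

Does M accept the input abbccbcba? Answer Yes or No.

No

start at p1
read 'a': p1 → p3
read 'b': p3 → p0
read 'b': p0 → p4
read 'c': p4 → p4
read 'c': p4 → p4
read 'b': p4 → p4
read 'c': p4 → p4
read 'b': p4 → p4
read 'a': p4 → p4
End state p4 is not accepting.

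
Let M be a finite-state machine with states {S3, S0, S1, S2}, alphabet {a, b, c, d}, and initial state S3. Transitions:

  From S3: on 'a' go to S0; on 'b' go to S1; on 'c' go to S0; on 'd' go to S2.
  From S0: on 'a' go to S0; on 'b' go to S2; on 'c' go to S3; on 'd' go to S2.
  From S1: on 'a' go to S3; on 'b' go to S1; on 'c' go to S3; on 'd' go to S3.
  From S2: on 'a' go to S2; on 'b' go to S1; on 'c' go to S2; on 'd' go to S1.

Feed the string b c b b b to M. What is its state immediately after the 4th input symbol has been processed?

S1

start at S3
read 'b': S3 → S1
read 'c': S1 → S3
read 'b': S3 → S1
read 'b': S1 → S1
After 4 symbols: S1.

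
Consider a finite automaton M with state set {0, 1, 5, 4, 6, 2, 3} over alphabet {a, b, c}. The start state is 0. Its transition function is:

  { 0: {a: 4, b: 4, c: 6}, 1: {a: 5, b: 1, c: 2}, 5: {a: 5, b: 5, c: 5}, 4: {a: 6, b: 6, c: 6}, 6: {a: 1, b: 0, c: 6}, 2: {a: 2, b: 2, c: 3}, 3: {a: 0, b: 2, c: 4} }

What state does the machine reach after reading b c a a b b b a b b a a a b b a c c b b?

5

Trace: 0 -b-> 4 -c-> 6 -a-> 1 -a-> 5 -b-> 5 -b-> 5 -b-> 5 -a-> 5 -b-> 5 -b-> 5 -a-> 5 -a-> 5 -a-> 5 -b-> 5 -b-> 5 -a-> 5 -c-> 5 -c-> 5 -b-> 5 -b-> 5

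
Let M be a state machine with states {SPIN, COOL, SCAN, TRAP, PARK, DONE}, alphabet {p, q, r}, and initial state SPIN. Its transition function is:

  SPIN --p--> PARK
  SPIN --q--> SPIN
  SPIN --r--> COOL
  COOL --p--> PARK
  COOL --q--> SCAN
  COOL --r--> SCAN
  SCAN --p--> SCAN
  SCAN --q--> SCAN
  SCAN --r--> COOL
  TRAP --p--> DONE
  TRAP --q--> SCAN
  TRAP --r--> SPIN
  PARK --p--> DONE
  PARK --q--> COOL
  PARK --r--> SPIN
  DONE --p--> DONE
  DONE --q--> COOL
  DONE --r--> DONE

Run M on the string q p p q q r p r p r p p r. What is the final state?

start at SPIN
read 'q': SPIN → SPIN
read 'p': SPIN → PARK
read 'p': PARK → DONE
read 'q': DONE → COOL
read 'q': COOL → SCAN
read 'r': SCAN → COOL
read 'p': COOL → PARK
read 'r': PARK → SPIN
read 'p': SPIN → PARK
read 'r': PARK → SPIN
read 'p': SPIN → PARK
read 'p': PARK → DONE
read 'r': DONE → DONE

DONE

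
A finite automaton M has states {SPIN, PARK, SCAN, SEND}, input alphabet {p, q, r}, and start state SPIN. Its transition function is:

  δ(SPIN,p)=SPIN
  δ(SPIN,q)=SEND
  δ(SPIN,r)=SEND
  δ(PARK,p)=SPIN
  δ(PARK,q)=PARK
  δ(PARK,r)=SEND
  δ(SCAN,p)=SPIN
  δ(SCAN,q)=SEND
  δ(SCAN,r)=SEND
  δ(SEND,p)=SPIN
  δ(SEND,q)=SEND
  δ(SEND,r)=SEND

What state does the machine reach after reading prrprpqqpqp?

start at SPIN
read 'p': SPIN → SPIN
read 'r': SPIN → SEND
read 'r': SEND → SEND
read 'p': SEND → SPIN
read 'r': SPIN → SEND
read 'p': SEND → SPIN
read 'q': SPIN → SEND
read 'q': SEND → SEND
read 'p': SEND → SPIN
read 'q': SPIN → SEND
read 'p': SEND → SPIN

SPIN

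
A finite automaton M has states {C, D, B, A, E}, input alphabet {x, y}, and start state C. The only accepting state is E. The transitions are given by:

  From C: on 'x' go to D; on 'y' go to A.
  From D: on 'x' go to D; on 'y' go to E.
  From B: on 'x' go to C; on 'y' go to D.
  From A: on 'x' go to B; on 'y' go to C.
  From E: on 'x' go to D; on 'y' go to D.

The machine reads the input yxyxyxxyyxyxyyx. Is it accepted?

Trace: C -y-> A -x-> B -y-> D -x-> D -y-> E -x-> D -x-> D -y-> E -y-> D -x-> D -y-> E -x-> D -y-> E -y-> D -x-> D
End state D is not accepting.

No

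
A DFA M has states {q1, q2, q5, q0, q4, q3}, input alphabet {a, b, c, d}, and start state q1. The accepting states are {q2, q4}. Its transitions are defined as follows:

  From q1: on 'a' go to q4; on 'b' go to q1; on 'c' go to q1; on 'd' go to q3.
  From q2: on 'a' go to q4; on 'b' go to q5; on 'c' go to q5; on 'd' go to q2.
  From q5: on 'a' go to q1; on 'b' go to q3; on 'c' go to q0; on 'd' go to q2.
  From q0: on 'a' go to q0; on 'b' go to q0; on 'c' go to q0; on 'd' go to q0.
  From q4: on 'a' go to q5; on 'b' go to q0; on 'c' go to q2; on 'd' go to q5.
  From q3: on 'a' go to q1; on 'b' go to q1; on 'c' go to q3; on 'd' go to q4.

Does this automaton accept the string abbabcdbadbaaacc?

No

Trace: q1 -a-> q4 -b-> q0 -b-> q0 -a-> q0 -b-> q0 -c-> q0 -d-> q0 -b-> q0 -a-> q0 -d-> q0 -b-> q0 -a-> q0 -a-> q0 -a-> q0 -c-> q0 -c-> q0
End state q0 is not accepting.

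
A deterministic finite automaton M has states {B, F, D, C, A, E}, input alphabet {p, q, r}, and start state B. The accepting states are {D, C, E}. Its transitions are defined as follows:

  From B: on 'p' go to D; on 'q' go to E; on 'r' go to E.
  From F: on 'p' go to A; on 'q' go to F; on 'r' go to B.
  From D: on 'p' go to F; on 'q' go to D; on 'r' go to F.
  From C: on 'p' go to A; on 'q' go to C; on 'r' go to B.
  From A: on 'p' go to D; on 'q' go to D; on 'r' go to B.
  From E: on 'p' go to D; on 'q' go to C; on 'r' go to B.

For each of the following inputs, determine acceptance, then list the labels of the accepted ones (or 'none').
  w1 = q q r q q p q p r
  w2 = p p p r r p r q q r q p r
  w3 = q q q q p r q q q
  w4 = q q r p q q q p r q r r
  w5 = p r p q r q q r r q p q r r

w3, w4

w1: B → E → C → B → E → C → A → D → F → B  → end B, rejected
w2: B → D → F → A → B → E → D → F → F → F → B → E → D → F  → end F, rejected
w3: B → E → C → C → C → A → B → E → C → C  → end C, accepted
w4: B → E → C → B → D → D → D → D → F → B → E → B → E  → end E, accepted
w5: B → D → F → A → D → F → F → F → B → E → C → A → D → F → B  → end B, rejected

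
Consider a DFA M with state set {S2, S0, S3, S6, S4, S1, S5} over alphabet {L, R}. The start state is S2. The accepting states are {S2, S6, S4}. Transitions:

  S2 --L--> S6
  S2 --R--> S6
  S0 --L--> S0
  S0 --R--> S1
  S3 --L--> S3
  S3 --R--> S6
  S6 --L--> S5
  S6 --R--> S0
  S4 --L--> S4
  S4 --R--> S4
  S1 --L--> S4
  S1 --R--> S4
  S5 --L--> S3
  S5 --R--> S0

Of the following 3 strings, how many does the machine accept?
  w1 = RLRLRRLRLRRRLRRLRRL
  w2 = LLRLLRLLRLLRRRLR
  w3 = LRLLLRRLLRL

w1: Trace: S2 -R-> S6 -L-> S5 -R-> S0 -L-> S0 -R-> S1 -R-> S4 -L-> S4 -R-> S4 -L-> S4 -R-> S4 -R-> S4 -R-> S4 -L-> S4 -R-> S4 -R-> S4 -L-> S4 -R-> S4 -R-> S4 -L-> S4  → end S4, accepted
w2: Trace: S2 -L-> S6 -L-> S5 -R-> S0 -L-> S0 -L-> S0 -R-> S1 -L-> S4 -L-> S4 -R-> S4 -L-> S4 -L-> S4 -R-> S4 -R-> S4 -R-> S4 -L-> S4 -R-> S4  → end S4, accepted
w3: Trace: S2 -L-> S6 -R-> S0 -L-> S0 -L-> S0 -L-> S0 -R-> S1 -R-> S4 -L-> S4 -L-> S4 -R-> S4 -L-> S4  → end S4, accepted

3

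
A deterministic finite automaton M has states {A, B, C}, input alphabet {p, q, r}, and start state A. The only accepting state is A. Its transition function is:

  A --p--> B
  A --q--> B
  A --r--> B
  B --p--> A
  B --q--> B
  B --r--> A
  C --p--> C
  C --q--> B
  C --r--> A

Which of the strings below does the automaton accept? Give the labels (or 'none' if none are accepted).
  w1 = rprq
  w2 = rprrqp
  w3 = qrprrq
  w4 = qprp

w1:
  start at A
  read 'r': A → B
  read 'p': B → A
  read 'r': A → B
  read 'q': B → B
  end B, rejected
w2:
  start at A
  read 'r': A → B
  read 'p': B → A
  read 'r': A → B
  read 'r': B → A
  read 'q': A → B
  read 'p': B → A
  end A, accepted
w3:
  start at A
  read 'q': A → B
  read 'r': B → A
  read 'p': A → B
  read 'r': B → A
  read 'r': A → B
  read 'q': B → B
  end B, rejected
w4:
  start at A
  read 'q': A → B
  read 'p': B → A
  read 'r': A → B
  read 'p': B → A
  end A, accepted

w2, w4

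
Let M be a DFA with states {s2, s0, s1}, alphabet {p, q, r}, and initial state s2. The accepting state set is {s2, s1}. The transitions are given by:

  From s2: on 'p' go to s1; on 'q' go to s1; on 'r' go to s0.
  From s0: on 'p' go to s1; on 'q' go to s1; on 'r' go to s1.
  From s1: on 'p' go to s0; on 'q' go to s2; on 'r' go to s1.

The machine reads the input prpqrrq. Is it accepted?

Yes

start at s2
read 'p': s2 → s1
read 'r': s1 → s1
read 'p': s1 → s0
read 'q': s0 → s1
read 'r': s1 → s1
read 'r': s1 → s1
read 'q': s1 → s2
End state s2 is accepting.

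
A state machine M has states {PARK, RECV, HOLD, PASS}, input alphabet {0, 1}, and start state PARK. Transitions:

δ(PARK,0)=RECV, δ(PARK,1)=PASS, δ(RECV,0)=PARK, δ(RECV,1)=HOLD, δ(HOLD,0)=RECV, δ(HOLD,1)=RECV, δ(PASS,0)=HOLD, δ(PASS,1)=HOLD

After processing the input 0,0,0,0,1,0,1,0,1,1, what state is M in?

start at PARK
read '0': PARK → RECV
read '0': RECV → PARK
read '0': PARK → RECV
read '0': RECV → PARK
read '1': PARK → PASS
read '0': PASS → HOLD
read '1': HOLD → RECV
read '0': RECV → PARK
read '1': PARK → PASS
read '1': PASS → HOLD

HOLD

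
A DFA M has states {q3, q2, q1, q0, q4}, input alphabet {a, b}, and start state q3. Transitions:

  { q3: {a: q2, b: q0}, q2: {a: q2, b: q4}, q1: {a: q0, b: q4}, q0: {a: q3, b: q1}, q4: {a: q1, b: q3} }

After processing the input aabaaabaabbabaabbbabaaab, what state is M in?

start at q3
read 'a': q3 → q2
read 'a': q2 → q2
read 'b': q2 → q4
read 'a': q4 → q1
read 'a': q1 → q0
read 'a': q0 → q3
read 'b': q3 → q0
read 'a': q0 → q3
read 'a': q3 → q2
read 'b': q2 → q4
read 'b': q4 → q3
read 'a': q3 → q2
read 'b': q2 → q4
read 'a': q4 → q1
read 'a': q1 → q0
read 'b': q0 → q1
read 'b': q1 → q4
read 'b': q4 → q3
read 'a': q3 → q2
read 'b': q2 → q4
read 'a': q4 → q1
read 'a': q1 → q0
read 'a': q0 → q3
read 'b': q3 → q0

q0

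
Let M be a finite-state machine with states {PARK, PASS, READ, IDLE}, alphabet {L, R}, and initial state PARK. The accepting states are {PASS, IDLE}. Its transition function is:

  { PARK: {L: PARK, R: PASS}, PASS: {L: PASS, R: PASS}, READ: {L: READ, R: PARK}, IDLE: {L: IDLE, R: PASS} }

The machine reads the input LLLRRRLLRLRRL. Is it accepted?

Trace: PARK -L-> PARK -L-> PARK -L-> PARK -R-> PASS -R-> PASS -R-> PASS -L-> PASS -L-> PASS -R-> PASS -L-> PASS -R-> PASS -R-> PASS -L-> PASS
End state PASS is accepting.

Yes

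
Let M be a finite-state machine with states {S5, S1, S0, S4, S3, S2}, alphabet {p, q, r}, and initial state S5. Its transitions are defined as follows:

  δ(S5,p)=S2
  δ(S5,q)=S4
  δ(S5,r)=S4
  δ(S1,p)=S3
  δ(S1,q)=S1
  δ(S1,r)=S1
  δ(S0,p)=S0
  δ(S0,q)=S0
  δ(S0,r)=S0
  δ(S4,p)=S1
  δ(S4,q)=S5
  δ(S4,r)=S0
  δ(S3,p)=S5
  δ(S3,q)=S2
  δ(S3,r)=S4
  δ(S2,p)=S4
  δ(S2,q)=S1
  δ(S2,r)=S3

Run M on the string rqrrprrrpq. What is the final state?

Trace: S5 -r-> S4 -q-> S5 -r-> S4 -r-> S0 -p-> S0 -r-> S0 -r-> S0 -r-> S0 -p-> S0 -q-> S0

S0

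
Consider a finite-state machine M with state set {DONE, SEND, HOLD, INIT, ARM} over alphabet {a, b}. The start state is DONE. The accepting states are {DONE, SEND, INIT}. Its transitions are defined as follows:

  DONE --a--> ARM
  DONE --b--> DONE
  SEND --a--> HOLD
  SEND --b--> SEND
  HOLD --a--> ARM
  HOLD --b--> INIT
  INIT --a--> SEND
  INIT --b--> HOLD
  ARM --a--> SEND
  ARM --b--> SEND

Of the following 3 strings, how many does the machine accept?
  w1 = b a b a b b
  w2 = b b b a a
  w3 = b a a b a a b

w1:
  start at DONE
  read 'b': DONE → DONE
  read 'a': DONE → ARM
  read 'b': ARM → SEND
  read 'a': SEND → HOLD
  read 'b': HOLD → INIT
  read 'b': INIT → HOLD
  end HOLD, rejected
w2:
  start at DONE
  read 'b': DONE → DONE
  read 'b': DONE → DONE
  read 'b': DONE → DONE
  read 'a': DONE → ARM
  read 'a': ARM → SEND
  end SEND, accepted
w3:
  start at DONE
  read 'b': DONE → DONE
  read 'a': DONE → ARM
  read 'a': ARM → SEND
  read 'b': SEND → SEND
  read 'a': SEND → HOLD
  read 'a': HOLD → ARM
  read 'b': ARM → SEND
  end SEND, accepted

2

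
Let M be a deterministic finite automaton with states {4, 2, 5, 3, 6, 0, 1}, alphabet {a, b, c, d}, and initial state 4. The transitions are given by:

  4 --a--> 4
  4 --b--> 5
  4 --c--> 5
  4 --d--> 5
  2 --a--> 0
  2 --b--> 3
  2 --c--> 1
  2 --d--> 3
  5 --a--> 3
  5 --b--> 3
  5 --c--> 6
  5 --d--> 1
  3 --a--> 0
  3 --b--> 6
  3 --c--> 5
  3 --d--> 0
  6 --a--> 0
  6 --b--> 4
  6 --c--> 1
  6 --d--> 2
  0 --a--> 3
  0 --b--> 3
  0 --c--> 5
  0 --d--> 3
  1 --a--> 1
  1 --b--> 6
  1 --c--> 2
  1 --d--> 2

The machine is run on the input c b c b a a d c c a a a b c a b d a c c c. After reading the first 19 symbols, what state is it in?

5

Trace: 4 -c-> 5 -b-> 3 -c-> 5 -b-> 3 -a-> 0 -a-> 3 -d-> 0 -c-> 5 -c-> 6 -a-> 0 -a-> 3 -a-> 0 -b-> 3 -c-> 5 -a-> 3 -b-> 6 -d-> 2 -a-> 0 -c-> 5
After 19 symbols: 5.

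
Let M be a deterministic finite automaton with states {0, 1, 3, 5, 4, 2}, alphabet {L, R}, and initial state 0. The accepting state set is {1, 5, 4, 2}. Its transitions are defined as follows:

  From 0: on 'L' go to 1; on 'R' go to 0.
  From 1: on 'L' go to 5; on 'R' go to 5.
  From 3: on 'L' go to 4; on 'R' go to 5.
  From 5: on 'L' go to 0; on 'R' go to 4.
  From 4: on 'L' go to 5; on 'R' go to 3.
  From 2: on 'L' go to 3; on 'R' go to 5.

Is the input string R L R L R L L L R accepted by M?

No

0 → 0 → 1 → 5 → 0 → 0 → 1 → 5 → 0 → 0
End state 0 is not accepting.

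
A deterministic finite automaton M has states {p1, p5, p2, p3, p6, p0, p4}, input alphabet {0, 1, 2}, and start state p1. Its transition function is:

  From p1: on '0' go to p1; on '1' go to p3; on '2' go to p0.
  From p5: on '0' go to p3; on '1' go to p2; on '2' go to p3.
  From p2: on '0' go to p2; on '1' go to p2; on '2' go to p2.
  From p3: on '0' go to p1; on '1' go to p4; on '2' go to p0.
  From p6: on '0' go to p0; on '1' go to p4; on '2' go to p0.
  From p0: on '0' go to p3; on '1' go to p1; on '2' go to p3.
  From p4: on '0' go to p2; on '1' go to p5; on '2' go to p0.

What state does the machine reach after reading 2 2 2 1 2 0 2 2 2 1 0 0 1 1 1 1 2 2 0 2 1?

p2

p1 → p0 → p3 → p0 → p1 → p0 → p3 → p0 → p3 → p0 → p1 → p1 → p1 → p3 → p4 → p5 → p2 → p2 → p2 → p2 → p2 → p2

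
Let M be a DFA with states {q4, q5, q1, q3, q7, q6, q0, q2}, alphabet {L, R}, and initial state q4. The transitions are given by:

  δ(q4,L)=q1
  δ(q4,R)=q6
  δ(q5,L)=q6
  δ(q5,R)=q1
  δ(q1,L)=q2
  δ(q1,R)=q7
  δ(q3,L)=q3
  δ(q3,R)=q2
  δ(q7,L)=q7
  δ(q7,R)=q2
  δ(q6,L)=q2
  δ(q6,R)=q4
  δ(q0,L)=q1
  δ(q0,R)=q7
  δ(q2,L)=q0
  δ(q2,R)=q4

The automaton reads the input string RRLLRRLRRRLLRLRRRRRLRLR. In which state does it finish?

q2

Trace: q4 -R-> q6 -R-> q4 -L-> q1 -L-> q2 -R-> q4 -R-> q6 -L-> q2 -R-> q4 -R-> q6 -R-> q4 -L-> q1 -L-> q2 -R-> q4 -L-> q1 -R-> q7 -R-> q2 -R-> q4 -R-> q6 -R-> q4 -L-> q1 -R-> q7 -L-> q7 -R-> q2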